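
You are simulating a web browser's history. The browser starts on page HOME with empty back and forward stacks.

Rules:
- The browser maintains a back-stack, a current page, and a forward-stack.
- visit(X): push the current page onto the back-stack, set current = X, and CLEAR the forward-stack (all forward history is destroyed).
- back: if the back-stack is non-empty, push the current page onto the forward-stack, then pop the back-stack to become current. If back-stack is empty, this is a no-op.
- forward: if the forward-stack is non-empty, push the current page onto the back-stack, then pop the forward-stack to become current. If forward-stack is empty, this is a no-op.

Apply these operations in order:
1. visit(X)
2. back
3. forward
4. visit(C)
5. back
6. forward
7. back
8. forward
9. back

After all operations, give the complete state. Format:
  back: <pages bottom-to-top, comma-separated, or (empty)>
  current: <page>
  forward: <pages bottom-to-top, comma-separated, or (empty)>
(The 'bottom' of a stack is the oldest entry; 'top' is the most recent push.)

Answer: back: HOME
current: X
forward: C

Derivation:
After 1 (visit(X)): cur=X back=1 fwd=0
After 2 (back): cur=HOME back=0 fwd=1
After 3 (forward): cur=X back=1 fwd=0
After 4 (visit(C)): cur=C back=2 fwd=0
After 5 (back): cur=X back=1 fwd=1
After 6 (forward): cur=C back=2 fwd=0
After 7 (back): cur=X back=1 fwd=1
After 8 (forward): cur=C back=2 fwd=0
After 9 (back): cur=X back=1 fwd=1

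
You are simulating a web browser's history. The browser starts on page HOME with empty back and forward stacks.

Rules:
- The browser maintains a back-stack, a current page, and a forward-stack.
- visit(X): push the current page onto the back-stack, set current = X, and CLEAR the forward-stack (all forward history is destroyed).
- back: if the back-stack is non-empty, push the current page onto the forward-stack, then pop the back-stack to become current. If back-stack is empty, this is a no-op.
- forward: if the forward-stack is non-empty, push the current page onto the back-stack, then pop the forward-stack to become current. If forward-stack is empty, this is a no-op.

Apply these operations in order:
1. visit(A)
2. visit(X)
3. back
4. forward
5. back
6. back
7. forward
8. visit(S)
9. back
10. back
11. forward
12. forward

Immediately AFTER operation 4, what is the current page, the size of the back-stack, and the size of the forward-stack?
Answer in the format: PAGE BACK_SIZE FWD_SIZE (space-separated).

After 1 (visit(A)): cur=A back=1 fwd=0
After 2 (visit(X)): cur=X back=2 fwd=0
After 3 (back): cur=A back=1 fwd=1
After 4 (forward): cur=X back=2 fwd=0

X 2 0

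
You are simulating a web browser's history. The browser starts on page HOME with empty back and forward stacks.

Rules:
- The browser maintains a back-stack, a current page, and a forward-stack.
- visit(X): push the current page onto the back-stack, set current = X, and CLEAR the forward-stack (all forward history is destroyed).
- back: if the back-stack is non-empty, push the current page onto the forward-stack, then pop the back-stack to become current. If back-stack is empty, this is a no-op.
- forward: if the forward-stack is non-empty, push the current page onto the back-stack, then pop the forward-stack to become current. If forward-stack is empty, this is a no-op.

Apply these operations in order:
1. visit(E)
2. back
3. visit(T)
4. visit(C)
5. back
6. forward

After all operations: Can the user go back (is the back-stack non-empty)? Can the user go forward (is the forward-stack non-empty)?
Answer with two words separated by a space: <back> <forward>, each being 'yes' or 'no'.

After 1 (visit(E)): cur=E back=1 fwd=0
After 2 (back): cur=HOME back=0 fwd=1
After 3 (visit(T)): cur=T back=1 fwd=0
After 4 (visit(C)): cur=C back=2 fwd=0
After 5 (back): cur=T back=1 fwd=1
After 6 (forward): cur=C back=2 fwd=0

Answer: yes no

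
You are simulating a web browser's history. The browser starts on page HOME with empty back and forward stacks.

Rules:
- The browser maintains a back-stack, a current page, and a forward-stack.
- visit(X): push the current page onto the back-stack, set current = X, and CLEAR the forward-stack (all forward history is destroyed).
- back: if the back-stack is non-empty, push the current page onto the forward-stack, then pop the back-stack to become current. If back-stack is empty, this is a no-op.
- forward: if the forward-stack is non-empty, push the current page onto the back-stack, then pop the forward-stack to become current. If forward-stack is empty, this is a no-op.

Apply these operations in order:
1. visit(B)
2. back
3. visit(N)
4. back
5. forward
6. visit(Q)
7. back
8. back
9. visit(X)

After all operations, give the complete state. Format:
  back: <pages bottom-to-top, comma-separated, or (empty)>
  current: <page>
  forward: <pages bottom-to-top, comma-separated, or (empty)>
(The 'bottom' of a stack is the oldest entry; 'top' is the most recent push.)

Answer: back: HOME
current: X
forward: (empty)

Derivation:
After 1 (visit(B)): cur=B back=1 fwd=0
After 2 (back): cur=HOME back=0 fwd=1
After 3 (visit(N)): cur=N back=1 fwd=0
After 4 (back): cur=HOME back=0 fwd=1
After 5 (forward): cur=N back=1 fwd=0
After 6 (visit(Q)): cur=Q back=2 fwd=0
After 7 (back): cur=N back=1 fwd=1
After 8 (back): cur=HOME back=0 fwd=2
After 9 (visit(X)): cur=X back=1 fwd=0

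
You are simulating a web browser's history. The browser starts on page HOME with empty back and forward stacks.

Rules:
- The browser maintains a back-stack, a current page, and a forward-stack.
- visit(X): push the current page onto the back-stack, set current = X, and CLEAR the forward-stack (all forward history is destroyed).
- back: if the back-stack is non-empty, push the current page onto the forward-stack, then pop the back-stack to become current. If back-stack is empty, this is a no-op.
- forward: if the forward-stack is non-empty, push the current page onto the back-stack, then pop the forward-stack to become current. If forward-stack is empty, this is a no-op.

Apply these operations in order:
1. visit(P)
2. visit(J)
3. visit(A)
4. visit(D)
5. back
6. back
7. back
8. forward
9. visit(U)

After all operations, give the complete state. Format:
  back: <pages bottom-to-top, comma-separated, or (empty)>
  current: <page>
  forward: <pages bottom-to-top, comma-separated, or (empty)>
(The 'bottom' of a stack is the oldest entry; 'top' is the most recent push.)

Answer: back: HOME,P,J
current: U
forward: (empty)

Derivation:
After 1 (visit(P)): cur=P back=1 fwd=0
After 2 (visit(J)): cur=J back=2 fwd=0
After 3 (visit(A)): cur=A back=3 fwd=0
After 4 (visit(D)): cur=D back=4 fwd=0
After 5 (back): cur=A back=3 fwd=1
After 6 (back): cur=J back=2 fwd=2
After 7 (back): cur=P back=1 fwd=3
After 8 (forward): cur=J back=2 fwd=2
After 9 (visit(U)): cur=U back=3 fwd=0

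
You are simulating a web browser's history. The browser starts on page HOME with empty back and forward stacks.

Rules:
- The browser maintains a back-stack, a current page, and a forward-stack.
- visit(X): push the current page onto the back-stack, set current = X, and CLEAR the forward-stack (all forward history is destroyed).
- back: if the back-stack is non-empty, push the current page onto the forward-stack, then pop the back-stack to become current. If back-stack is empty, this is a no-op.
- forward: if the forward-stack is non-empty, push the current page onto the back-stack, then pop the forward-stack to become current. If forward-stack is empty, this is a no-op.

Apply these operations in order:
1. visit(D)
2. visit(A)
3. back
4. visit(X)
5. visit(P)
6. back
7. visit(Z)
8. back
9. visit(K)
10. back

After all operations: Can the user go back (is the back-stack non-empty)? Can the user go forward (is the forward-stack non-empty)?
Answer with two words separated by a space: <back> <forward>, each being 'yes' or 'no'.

After 1 (visit(D)): cur=D back=1 fwd=0
After 2 (visit(A)): cur=A back=2 fwd=0
After 3 (back): cur=D back=1 fwd=1
After 4 (visit(X)): cur=X back=2 fwd=0
After 5 (visit(P)): cur=P back=3 fwd=0
After 6 (back): cur=X back=2 fwd=1
After 7 (visit(Z)): cur=Z back=3 fwd=0
After 8 (back): cur=X back=2 fwd=1
After 9 (visit(K)): cur=K back=3 fwd=0
After 10 (back): cur=X back=2 fwd=1

Answer: yes yes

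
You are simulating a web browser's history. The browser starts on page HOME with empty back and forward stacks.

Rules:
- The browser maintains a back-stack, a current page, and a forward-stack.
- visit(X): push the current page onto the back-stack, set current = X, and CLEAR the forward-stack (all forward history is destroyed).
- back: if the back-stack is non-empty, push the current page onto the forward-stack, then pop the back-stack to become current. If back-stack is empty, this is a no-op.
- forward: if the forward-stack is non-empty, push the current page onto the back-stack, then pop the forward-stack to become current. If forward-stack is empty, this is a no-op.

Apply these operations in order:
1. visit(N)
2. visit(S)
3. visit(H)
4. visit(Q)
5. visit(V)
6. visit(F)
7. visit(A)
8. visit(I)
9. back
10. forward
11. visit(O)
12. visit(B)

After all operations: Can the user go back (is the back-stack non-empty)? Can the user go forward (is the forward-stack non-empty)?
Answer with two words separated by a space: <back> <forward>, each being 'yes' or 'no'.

Answer: yes no

Derivation:
After 1 (visit(N)): cur=N back=1 fwd=0
After 2 (visit(S)): cur=S back=2 fwd=0
After 3 (visit(H)): cur=H back=3 fwd=0
After 4 (visit(Q)): cur=Q back=4 fwd=0
After 5 (visit(V)): cur=V back=5 fwd=0
After 6 (visit(F)): cur=F back=6 fwd=0
After 7 (visit(A)): cur=A back=7 fwd=0
After 8 (visit(I)): cur=I back=8 fwd=0
After 9 (back): cur=A back=7 fwd=1
After 10 (forward): cur=I back=8 fwd=0
After 11 (visit(O)): cur=O back=9 fwd=0
After 12 (visit(B)): cur=B back=10 fwd=0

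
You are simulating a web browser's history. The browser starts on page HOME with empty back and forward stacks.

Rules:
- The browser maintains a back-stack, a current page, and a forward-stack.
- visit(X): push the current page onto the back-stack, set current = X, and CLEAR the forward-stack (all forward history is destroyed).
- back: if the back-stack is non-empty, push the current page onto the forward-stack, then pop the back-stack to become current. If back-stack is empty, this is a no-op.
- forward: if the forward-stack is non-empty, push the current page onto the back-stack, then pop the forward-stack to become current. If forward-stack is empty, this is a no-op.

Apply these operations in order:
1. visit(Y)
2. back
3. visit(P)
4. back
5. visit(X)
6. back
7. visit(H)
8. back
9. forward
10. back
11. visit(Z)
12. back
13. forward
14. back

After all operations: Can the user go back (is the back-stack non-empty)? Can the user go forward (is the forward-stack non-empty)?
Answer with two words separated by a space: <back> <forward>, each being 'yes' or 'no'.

After 1 (visit(Y)): cur=Y back=1 fwd=0
After 2 (back): cur=HOME back=0 fwd=1
After 3 (visit(P)): cur=P back=1 fwd=0
After 4 (back): cur=HOME back=0 fwd=1
After 5 (visit(X)): cur=X back=1 fwd=0
After 6 (back): cur=HOME back=0 fwd=1
After 7 (visit(H)): cur=H back=1 fwd=0
After 8 (back): cur=HOME back=0 fwd=1
After 9 (forward): cur=H back=1 fwd=0
After 10 (back): cur=HOME back=0 fwd=1
After 11 (visit(Z)): cur=Z back=1 fwd=0
After 12 (back): cur=HOME back=0 fwd=1
After 13 (forward): cur=Z back=1 fwd=0
After 14 (back): cur=HOME back=0 fwd=1

Answer: no yes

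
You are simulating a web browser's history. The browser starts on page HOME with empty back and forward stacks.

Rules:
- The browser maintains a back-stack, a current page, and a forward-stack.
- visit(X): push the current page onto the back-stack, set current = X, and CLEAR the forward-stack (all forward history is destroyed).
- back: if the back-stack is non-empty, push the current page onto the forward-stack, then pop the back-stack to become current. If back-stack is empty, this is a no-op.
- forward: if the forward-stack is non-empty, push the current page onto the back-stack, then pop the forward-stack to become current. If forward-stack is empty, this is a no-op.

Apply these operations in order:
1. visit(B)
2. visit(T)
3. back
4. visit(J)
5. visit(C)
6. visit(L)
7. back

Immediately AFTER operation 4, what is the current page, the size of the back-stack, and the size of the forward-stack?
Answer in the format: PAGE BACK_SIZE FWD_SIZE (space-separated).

After 1 (visit(B)): cur=B back=1 fwd=0
After 2 (visit(T)): cur=T back=2 fwd=0
After 3 (back): cur=B back=1 fwd=1
After 4 (visit(J)): cur=J back=2 fwd=0

J 2 0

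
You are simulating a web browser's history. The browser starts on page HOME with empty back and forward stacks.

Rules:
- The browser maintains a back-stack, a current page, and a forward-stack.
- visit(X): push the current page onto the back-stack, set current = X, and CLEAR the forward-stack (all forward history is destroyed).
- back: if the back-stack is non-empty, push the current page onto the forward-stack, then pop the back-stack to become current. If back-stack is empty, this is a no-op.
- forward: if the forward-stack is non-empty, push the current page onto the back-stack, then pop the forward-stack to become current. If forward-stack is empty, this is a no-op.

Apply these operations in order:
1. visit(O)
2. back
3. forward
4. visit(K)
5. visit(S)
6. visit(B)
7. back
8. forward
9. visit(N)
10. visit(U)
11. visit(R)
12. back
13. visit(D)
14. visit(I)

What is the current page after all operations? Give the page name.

Answer: I

Derivation:
After 1 (visit(O)): cur=O back=1 fwd=0
After 2 (back): cur=HOME back=0 fwd=1
After 3 (forward): cur=O back=1 fwd=0
After 4 (visit(K)): cur=K back=2 fwd=0
After 5 (visit(S)): cur=S back=3 fwd=0
After 6 (visit(B)): cur=B back=4 fwd=0
After 7 (back): cur=S back=3 fwd=1
After 8 (forward): cur=B back=4 fwd=0
After 9 (visit(N)): cur=N back=5 fwd=0
After 10 (visit(U)): cur=U back=6 fwd=0
After 11 (visit(R)): cur=R back=7 fwd=0
After 12 (back): cur=U back=6 fwd=1
After 13 (visit(D)): cur=D back=7 fwd=0
After 14 (visit(I)): cur=I back=8 fwd=0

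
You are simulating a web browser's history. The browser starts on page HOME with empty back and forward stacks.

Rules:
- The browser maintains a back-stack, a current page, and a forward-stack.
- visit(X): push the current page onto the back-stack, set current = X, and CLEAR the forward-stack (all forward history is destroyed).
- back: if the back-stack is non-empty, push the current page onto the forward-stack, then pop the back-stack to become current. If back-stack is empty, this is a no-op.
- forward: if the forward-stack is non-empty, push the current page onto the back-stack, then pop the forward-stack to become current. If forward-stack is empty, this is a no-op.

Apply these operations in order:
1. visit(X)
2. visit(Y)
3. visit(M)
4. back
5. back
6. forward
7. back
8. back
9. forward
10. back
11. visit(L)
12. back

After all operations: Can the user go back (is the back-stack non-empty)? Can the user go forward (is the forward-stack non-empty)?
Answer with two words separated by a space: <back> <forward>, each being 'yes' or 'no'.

Answer: no yes

Derivation:
After 1 (visit(X)): cur=X back=1 fwd=0
After 2 (visit(Y)): cur=Y back=2 fwd=0
After 3 (visit(M)): cur=M back=3 fwd=0
After 4 (back): cur=Y back=2 fwd=1
After 5 (back): cur=X back=1 fwd=2
After 6 (forward): cur=Y back=2 fwd=1
After 7 (back): cur=X back=1 fwd=2
After 8 (back): cur=HOME back=0 fwd=3
After 9 (forward): cur=X back=1 fwd=2
After 10 (back): cur=HOME back=0 fwd=3
After 11 (visit(L)): cur=L back=1 fwd=0
After 12 (back): cur=HOME back=0 fwd=1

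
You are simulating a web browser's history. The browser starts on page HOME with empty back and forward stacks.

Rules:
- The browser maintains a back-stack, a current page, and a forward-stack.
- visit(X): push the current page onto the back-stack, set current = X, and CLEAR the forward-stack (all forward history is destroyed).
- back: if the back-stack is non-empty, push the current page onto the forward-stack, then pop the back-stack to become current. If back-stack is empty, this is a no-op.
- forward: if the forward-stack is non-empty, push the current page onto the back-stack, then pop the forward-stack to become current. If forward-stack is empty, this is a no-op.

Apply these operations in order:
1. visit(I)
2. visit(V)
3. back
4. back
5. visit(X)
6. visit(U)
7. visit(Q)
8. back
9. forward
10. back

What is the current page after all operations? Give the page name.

Answer: U

Derivation:
After 1 (visit(I)): cur=I back=1 fwd=0
After 2 (visit(V)): cur=V back=2 fwd=0
After 3 (back): cur=I back=1 fwd=1
After 4 (back): cur=HOME back=0 fwd=2
After 5 (visit(X)): cur=X back=1 fwd=0
After 6 (visit(U)): cur=U back=2 fwd=0
After 7 (visit(Q)): cur=Q back=3 fwd=0
After 8 (back): cur=U back=2 fwd=1
After 9 (forward): cur=Q back=3 fwd=0
After 10 (back): cur=U back=2 fwd=1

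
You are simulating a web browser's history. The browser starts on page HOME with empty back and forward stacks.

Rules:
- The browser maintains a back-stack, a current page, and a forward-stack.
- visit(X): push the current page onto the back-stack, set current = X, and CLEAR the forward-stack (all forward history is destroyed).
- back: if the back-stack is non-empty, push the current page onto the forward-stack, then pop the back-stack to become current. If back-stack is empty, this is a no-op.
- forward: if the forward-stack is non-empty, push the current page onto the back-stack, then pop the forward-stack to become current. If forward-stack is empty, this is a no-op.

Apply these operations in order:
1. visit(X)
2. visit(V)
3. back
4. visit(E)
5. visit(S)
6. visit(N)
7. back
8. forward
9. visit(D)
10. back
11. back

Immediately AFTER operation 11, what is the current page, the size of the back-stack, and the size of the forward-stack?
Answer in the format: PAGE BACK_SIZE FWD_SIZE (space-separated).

After 1 (visit(X)): cur=X back=1 fwd=0
After 2 (visit(V)): cur=V back=2 fwd=0
After 3 (back): cur=X back=1 fwd=1
After 4 (visit(E)): cur=E back=2 fwd=0
After 5 (visit(S)): cur=S back=3 fwd=0
After 6 (visit(N)): cur=N back=4 fwd=0
After 7 (back): cur=S back=3 fwd=1
After 8 (forward): cur=N back=4 fwd=0
After 9 (visit(D)): cur=D back=5 fwd=0
After 10 (back): cur=N back=4 fwd=1
After 11 (back): cur=S back=3 fwd=2

S 3 2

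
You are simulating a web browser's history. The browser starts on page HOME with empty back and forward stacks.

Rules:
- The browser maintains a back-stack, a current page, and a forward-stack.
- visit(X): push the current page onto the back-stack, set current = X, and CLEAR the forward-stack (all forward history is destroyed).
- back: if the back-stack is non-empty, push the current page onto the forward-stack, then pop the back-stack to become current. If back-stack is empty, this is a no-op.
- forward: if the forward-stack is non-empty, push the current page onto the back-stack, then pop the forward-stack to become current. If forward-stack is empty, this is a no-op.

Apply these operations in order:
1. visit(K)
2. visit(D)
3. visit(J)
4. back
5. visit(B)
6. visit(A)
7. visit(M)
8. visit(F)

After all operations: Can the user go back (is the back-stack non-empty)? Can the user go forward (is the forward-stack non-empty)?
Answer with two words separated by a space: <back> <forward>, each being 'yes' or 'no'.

Answer: yes no

Derivation:
After 1 (visit(K)): cur=K back=1 fwd=0
After 2 (visit(D)): cur=D back=2 fwd=0
After 3 (visit(J)): cur=J back=3 fwd=0
After 4 (back): cur=D back=2 fwd=1
After 5 (visit(B)): cur=B back=3 fwd=0
After 6 (visit(A)): cur=A back=4 fwd=0
After 7 (visit(M)): cur=M back=5 fwd=0
After 8 (visit(F)): cur=F back=6 fwd=0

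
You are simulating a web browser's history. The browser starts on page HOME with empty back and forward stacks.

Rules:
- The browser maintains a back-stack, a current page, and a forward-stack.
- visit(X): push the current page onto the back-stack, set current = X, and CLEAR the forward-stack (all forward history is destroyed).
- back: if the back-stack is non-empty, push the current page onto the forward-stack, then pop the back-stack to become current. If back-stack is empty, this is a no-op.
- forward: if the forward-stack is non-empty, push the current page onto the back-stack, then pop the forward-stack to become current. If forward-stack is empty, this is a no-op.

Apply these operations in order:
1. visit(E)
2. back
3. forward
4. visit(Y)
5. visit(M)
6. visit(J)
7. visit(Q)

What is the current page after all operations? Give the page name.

After 1 (visit(E)): cur=E back=1 fwd=0
After 2 (back): cur=HOME back=0 fwd=1
After 3 (forward): cur=E back=1 fwd=0
After 4 (visit(Y)): cur=Y back=2 fwd=0
After 5 (visit(M)): cur=M back=3 fwd=0
After 6 (visit(J)): cur=J back=4 fwd=0
After 7 (visit(Q)): cur=Q back=5 fwd=0

Answer: Q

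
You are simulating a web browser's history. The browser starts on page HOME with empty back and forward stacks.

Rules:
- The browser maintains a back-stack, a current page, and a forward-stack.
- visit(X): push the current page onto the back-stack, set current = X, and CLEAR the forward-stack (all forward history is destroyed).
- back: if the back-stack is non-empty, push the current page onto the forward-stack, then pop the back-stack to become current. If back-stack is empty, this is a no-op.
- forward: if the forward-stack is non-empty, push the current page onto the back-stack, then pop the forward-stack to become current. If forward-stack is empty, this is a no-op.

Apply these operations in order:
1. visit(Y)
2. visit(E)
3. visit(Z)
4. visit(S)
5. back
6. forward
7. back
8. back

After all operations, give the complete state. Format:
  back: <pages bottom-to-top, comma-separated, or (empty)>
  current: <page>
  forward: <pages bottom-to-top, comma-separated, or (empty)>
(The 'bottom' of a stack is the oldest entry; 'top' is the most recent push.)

Answer: back: HOME,Y
current: E
forward: S,Z

Derivation:
After 1 (visit(Y)): cur=Y back=1 fwd=0
After 2 (visit(E)): cur=E back=2 fwd=0
After 3 (visit(Z)): cur=Z back=3 fwd=0
After 4 (visit(S)): cur=S back=4 fwd=0
After 5 (back): cur=Z back=3 fwd=1
After 6 (forward): cur=S back=4 fwd=0
After 7 (back): cur=Z back=3 fwd=1
After 8 (back): cur=E back=2 fwd=2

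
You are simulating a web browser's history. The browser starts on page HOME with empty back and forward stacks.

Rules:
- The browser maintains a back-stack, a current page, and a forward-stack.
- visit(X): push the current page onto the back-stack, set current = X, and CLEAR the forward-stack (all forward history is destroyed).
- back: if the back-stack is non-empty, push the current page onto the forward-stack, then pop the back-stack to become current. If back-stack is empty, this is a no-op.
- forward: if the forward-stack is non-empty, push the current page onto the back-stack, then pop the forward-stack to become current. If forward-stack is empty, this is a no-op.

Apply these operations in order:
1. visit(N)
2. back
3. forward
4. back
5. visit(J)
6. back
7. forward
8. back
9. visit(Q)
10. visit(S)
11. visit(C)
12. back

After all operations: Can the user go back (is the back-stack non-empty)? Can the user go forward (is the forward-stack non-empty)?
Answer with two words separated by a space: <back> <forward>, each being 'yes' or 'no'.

Answer: yes yes

Derivation:
After 1 (visit(N)): cur=N back=1 fwd=0
After 2 (back): cur=HOME back=0 fwd=1
After 3 (forward): cur=N back=1 fwd=0
After 4 (back): cur=HOME back=0 fwd=1
After 5 (visit(J)): cur=J back=1 fwd=0
After 6 (back): cur=HOME back=0 fwd=1
After 7 (forward): cur=J back=1 fwd=0
After 8 (back): cur=HOME back=0 fwd=1
After 9 (visit(Q)): cur=Q back=1 fwd=0
After 10 (visit(S)): cur=S back=2 fwd=0
After 11 (visit(C)): cur=C back=3 fwd=0
After 12 (back): cur=S back=2 fwd=1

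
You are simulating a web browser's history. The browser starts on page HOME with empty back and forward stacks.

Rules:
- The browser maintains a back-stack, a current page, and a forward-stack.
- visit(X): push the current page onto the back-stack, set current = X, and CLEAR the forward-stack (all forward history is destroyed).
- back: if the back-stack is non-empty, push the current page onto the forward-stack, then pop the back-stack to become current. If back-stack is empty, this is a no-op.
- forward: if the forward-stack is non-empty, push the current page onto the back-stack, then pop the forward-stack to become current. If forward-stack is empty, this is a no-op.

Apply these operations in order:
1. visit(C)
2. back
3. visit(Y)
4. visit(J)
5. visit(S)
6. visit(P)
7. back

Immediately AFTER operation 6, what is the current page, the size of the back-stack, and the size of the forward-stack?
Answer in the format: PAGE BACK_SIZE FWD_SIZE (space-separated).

After 1 (visit(C)): cur=C back=1 fwd=0
After 2 (back): cur=HOME back=0 fwd=1
After 3 (visit(Y)): cur=Y back=1 fwd=0
After 4 (visit(J)): cur=J back=2 fwd=0
After 5 (visit(S)): cur=S back=3 fwd=0
After 6 (visit(P)): cur=P back=4 fwd=0

P 4 0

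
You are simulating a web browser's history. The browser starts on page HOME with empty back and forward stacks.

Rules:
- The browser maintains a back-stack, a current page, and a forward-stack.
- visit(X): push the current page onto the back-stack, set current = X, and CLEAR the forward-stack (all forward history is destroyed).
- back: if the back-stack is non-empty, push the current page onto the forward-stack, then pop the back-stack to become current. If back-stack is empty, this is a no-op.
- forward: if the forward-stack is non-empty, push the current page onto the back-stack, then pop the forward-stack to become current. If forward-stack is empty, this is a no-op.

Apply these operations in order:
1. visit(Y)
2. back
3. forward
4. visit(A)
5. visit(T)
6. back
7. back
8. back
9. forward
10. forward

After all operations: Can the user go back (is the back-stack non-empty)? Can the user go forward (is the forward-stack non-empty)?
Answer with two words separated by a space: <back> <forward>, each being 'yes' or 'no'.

Answer: yes yes

Derivation:
After 1 (visit(Y)): cur=Y back=1 fwd=0
After 2 (back): cur=HOME back=0 fwd=1
After 3 (forward): cur=Y back=1 fwd=0
After 4 (visit(A)): cur=A back=2 fwd=0
After 5 (visit(T)): cur=T back=3 fwd=0
After 6 (back): cur=A back=2 fwd=1
After 7 (back): cur=Y back=1 fwd=2
After 8 (back): cur=HOME back=0 fwd=3
After 9 (forward): cur=Y back=1 fwd=2
After 10 (forward): cur=A back=2 fwd=1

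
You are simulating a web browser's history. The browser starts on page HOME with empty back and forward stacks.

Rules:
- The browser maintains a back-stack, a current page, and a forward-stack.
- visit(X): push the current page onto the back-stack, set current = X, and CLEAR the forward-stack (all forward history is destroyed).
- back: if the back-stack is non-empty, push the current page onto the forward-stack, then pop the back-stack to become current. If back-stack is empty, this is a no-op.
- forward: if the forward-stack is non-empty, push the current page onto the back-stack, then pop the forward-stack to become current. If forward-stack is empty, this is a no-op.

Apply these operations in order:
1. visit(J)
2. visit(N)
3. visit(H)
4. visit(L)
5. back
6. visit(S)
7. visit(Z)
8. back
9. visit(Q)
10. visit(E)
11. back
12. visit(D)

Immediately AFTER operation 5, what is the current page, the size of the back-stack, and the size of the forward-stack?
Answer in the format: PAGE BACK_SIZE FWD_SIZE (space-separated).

After 1 (visit(J)): cur=J back=1 fwd=0
After 2 (visit(N)): cur=N back=2 fwd=0
After 3 (visit(H)): cur=H back=3 fwd=0
After 4 (visit(L)): cur=L back=4 fwd=0
After 5 (back): cur=H back=3 fwd=1

H 3 1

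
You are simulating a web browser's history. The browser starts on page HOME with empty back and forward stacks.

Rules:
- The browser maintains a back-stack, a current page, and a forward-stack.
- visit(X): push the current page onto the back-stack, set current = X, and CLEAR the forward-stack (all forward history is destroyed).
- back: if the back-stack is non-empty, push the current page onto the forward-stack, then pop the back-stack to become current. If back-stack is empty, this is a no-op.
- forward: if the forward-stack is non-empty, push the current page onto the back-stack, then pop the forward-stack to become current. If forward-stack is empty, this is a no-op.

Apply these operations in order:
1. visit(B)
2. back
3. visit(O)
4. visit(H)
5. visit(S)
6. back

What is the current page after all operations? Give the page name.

Answer: H

Derivation:
After 1 (visit(B)): cur=B back=1 fwd=0
After 2 (back): cur=HOME back=0 fwd=1
After 3 (visit(O)): cur=O back=1 fwd=0
After 4 (visit(H)): cur=H back=2 fwd=0
After 5 (visit(S)): cur=S back=3 fwd=0
After 6 (back): cur=H back=2 fwd=1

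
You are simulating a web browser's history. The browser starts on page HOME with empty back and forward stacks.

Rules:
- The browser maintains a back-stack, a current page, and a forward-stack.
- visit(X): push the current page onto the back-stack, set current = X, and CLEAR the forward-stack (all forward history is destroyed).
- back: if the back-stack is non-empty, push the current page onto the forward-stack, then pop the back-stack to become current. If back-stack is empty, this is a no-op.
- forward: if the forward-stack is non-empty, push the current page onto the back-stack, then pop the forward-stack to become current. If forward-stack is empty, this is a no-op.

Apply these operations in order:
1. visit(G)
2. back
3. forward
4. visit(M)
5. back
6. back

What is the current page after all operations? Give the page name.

After 1 (visit(G)): cur=G back=1 fwd=0
After 2 (back): cur=HOME back=0 fwd=1
After 3 (forward): cur=G back=1 fwd=0
After 4 (visit(M)): cur=M back=2 fwd=0
After 5 (back): cur=G back=1 fwd=1
After 6 (back): cur=HOME back=0 fwd=2

Answer: HOME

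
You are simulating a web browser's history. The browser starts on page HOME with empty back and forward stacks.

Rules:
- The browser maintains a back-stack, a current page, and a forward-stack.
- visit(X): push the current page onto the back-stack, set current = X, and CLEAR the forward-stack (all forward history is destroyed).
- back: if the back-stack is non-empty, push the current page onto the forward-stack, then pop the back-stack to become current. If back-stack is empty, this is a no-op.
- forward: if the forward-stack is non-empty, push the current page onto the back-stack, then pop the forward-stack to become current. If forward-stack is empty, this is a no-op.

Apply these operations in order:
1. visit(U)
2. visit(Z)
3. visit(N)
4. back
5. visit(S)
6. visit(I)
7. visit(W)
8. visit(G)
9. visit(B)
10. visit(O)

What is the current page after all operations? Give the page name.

After 1 (visit(U)): cur=U back=1 fwd=0
After 2 (visit(Z)): cur=Z back=2 fwd=0
After 3 (visit(N)): cur=N back=3 fwd=0
After 4 (back): cur=Z back=2 fwd=1
After 5 (visit(S)): cur=S back=3 fwd=0
After 6 (visit(I)): cur=I back=4 fwd=0
After 7 (visit(W)): cur=W back=5 fwd=0
After 8 (visit(G)): cur=G back=6 fwd=0
After 9 (visit(B)): cur=B back=7 fwd=0
After 10 (visit(O)): cur=O back=8 fwd=0

Answer: O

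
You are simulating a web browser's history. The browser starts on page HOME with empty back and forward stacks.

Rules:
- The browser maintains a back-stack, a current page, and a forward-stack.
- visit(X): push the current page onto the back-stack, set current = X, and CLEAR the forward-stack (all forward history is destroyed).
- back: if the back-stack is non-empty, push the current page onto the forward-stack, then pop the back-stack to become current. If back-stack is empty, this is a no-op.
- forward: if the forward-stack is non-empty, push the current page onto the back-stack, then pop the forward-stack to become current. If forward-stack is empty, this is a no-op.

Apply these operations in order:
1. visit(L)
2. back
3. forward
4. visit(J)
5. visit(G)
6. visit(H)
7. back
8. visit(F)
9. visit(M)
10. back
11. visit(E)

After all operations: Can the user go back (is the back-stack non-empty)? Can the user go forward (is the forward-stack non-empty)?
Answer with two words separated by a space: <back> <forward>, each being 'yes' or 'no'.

Answer: yes no

Derivation:
After 1 (visit(L)): cur=L back=1 fwd=0
After 2 (back): cur=HOME back=0 fwd=1
After 3 (forward): cur=L back=1 fwd=0
After 4 (visit(J)): cur=J back=2 fwd=0
After 5 (visit(G)): cur=G back=3 fwd=0
After 6 (visit(H)): cur=H back=4 fwd=0
After 7 (back): cur=G back=3 fwd=1
After 8 (visit(F)): cur=F back=4 fwd=0
After 9 (visit(M)): cur=M back=5 fwd=0
After 10 (back): cur=F back=4 fwd=1
After 11 (visit(E)): cur=E back=5 fwd=0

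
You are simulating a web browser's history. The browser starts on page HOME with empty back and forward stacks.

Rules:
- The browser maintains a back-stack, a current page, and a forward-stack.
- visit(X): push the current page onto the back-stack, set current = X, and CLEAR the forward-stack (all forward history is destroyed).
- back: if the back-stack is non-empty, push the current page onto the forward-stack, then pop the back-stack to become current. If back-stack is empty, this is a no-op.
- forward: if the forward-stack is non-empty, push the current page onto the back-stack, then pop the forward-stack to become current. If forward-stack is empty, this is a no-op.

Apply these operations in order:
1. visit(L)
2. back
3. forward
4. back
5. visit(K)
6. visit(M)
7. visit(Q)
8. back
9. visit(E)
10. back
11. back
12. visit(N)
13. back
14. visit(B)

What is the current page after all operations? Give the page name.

After 1 (visit(L)): cur=L back=1 fwd=0
After 2 (back): cur=HOME back=0 fwd=1
After 3 (forward): cur=L back=1 fwd=0
After 4 (back): cur=HOME back=0 fwd=1
After 5 (visit(K)): cur=K back=1 fwd=0
After 6 (visit(M)): cur=M back=2 fwd=0
After 7 (visit(Q)): cur=Q back=3 fwd=0
After 8 (back): cur=M back=2 fwd=1
After 9 (visit(E)): cur=E back=3 fwd=0
After 10 (back): cur=M back=2 fwd=1
After 11 (back): cur=K back=1 fwd=2
After 12 (visit(N)): cur=N back=2 fwd=0
After 13 (back): cur=K back=1 fwd=1
After 14 (visit(B)): cur=B back=2 fwd=0

Answer: B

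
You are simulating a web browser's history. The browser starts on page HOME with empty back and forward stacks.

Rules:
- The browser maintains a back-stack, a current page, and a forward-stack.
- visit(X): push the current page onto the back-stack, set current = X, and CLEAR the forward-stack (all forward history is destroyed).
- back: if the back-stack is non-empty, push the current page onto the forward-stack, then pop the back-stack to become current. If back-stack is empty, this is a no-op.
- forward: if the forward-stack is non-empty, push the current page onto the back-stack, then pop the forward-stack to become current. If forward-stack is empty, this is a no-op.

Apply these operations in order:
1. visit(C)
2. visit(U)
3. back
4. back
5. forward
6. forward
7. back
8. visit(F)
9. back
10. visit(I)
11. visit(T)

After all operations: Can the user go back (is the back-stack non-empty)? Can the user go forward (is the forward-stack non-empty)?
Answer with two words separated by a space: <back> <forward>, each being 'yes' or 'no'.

After 1 (visit(C)): cur=C back=1 fwd=0
After 2 (visit(U)): cur=U back=2 fwd=0
After 3 (back): cur=C back=1 fwd=1
After 4 (back): cur=HOME back=0 fwd=2
After 5 (forward): cur=C back=1 fwd=1
After 6 (forward): cur=U back=2 fwd=0
After 7 (back): cur=C back=1 fwd=1
After 8 (visit(F)): cur=F back=2 fwd=0
After 9 (back): cur=C back=1 fwd=1
After 10 (visit(I)): cur=I back=2 fwd=0
After 11 (visit(T)): cur=T back=3 fwd=0

Answer: yes no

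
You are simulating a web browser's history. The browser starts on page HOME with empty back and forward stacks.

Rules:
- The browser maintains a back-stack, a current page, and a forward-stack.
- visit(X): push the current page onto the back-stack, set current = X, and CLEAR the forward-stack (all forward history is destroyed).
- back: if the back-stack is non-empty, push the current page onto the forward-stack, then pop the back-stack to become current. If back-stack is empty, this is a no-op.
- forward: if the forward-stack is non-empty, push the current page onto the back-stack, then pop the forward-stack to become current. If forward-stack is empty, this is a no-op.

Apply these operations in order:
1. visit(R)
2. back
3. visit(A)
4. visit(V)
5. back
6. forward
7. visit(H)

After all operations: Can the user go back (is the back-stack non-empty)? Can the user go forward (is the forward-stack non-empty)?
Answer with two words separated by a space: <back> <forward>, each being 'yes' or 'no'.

Answer: yes no

Derivation:
After 1 (visit(R)): cur=R back=1 fwd=0
After 2 (back): cur=HOME back=0 fwd=1
After 3 (visit(A)): cur=A back=1 fwd=0
After 4 (visit(V)): cur=V back=2 fwd=0
After 5 (back): cur=A back=1 fwd=1
After 6 (forward): cur=V back=2 fwd=0
After 7 (visit(H)): cur=H back=3 fwd=0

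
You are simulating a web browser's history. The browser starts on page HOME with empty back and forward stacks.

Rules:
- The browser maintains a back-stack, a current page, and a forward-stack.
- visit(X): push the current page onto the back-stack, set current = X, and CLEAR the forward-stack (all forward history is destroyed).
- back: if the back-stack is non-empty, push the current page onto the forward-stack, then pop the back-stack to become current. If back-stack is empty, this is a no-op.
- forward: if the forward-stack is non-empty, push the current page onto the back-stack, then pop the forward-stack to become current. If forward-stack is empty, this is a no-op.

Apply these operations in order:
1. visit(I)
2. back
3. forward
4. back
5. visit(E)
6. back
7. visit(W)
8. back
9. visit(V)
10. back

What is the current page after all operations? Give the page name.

Answer: HOME

Derivation:
After 1 (visit(I)): cur=I back=1 fwd=0
After 2 (back): cur=HOME back=0 fwd=1
After 3 (forward): cur=I back=1 fwd=0
After 4 (back): cur=HOME back=0 fwd=1
After 5 (visit(E)): cur=E back=1 fwd=0
After 6 (back): cur=HOME back=0 fwd=1
After 7 (visit(W)): cur=W back=1 fwd=0
After 8 (back): cur=HOME back=0 fwd=1
After 9 (visit(V)): cur=V back=1 fwd=0
After 10 (back): cur=HOME back=0 fwd=1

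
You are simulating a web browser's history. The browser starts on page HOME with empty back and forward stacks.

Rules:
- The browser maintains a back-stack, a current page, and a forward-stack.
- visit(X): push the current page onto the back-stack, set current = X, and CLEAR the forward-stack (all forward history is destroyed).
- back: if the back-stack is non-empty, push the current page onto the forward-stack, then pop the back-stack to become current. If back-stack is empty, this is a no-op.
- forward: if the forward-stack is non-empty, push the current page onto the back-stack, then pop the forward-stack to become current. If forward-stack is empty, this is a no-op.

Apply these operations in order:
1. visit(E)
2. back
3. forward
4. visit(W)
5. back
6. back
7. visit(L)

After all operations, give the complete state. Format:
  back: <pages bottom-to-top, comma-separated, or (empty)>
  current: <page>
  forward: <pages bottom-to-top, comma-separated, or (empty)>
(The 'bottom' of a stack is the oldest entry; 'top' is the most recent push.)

Answer: back: HOME
current: L
forward: (empty)

Derivation:
After 1 (visit(E)): cur=E back=1 fwd=0
After 2 (back): cur=HOME back=0 fwd=1
After 3 (forward): cur=E back=1 fwd=0
After 4 (visit(W)): cur=W back=2 fwd=0
After 5 (back): cur=E back=1 fwd=1
After 6 (back): cur=HOME back=0 fwd=2
After 7 (visit(L)): cur=L back=1 fwd=0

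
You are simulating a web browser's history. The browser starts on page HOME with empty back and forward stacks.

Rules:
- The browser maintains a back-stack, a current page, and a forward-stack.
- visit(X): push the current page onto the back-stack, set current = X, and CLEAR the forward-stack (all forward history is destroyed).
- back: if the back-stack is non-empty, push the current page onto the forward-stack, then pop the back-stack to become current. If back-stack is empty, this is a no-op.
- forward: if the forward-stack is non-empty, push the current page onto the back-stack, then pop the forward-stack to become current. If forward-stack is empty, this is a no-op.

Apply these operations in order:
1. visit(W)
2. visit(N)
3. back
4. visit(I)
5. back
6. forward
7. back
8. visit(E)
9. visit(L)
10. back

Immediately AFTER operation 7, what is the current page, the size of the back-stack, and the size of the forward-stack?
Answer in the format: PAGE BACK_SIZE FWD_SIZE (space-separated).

After 1 (visit(W)): cur=W back=1 fwd=0
After 2 (visit(N)): cur=N back=2 fwd=0
After 3 (back): cur=W back=1 fwd=1
After 4 (visit(I)): cur=I back=2 fwd=0
After 5 (back): cur=W back=1 fwd=1
After 6 (forward): cur=I back=2 fwd=0
After 7 (back): cur=W back=1 fwd=1

W 1 1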